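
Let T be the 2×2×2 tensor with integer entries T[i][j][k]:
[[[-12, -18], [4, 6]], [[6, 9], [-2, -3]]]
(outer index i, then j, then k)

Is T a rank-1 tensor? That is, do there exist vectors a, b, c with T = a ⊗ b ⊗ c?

If T = a ⊗ b ⊗ c then every fibre of T is a multiple of the corresponding factor, so read the factors off the fibres through the nonzero entry T[0,0,0] = -12.
The mode-1 fibre T[:,0,0] = [-12, 6] gives a = [2, -1] (primitive direction); the mode-2 fibre T[0,:,0] = [-12, 4] gives b = [3, -1]; then c[k] = T[0,0,k] / (a[0]·b[0]) = [-12, -18] / 6 = [-2, -3].
Expanding [2, -1] ⊗ [3, -1] ⊗ [-2, -3] reproduces all 8 entries of T, so T = [2, -1] ⊗ [3, -1] ⊗ [-2, -3] and rank(T) ≤ 1.
Equivalently every frontal slice T[:,:,k] is c[k] times the rank-1 matrix [2, -1] ⊗ [3, -1]. So T has rank 1 (it is nonzero).

Yes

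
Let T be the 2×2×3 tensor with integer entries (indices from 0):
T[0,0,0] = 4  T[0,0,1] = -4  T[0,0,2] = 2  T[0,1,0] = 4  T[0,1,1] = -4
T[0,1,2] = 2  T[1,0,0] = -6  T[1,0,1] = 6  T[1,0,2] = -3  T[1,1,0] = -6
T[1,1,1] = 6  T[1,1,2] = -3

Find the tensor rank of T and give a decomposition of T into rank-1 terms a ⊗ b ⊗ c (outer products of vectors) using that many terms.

rank(T) = 1

Lower bound: T ≠ 0 (e.g. T[0,0,0] = 4), so rank(T) ≥ 1.
Upper bound: if T = a ⊗ b ⊗ c then every fibre of T is a multiple of the corresponding factor, so read the factors off the fibres through the nonzero entry T[0,0,0] = 4.
The mode-1 fibre T[:,0,0] = [4, -6] gives a = (2, -3) (primitive direction); the mode-2 fibre T[0,:,0] = [4, 4] gives b = (1, 1); then c[k] = T[0,0,k] / (a[0]·b[0]) = [4, -4, 2] / 2 = (2, -2, 1).
Expanding (2, -3) ⊗ (1, 1) ⊗ (2, -2, 1) reproduces all 12 entries of T, so T = (2, -3) ⊗ (1, 1) ⊗ (2, -2, 1) and rank(T) ≤ 1.
These bounds meet, so rank(T) = 1.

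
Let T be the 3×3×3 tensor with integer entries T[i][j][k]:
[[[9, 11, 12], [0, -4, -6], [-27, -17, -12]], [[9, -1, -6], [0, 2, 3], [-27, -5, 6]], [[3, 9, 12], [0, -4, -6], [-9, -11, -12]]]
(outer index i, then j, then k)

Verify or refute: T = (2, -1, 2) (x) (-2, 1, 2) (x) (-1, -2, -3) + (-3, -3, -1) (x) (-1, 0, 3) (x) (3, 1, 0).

Reconstruct entry (0,0,0) from the claimed factors: Σₗ aₗ[0]bₗ[0]cₗ[0] = (2)·(-2)·(-1) + (-3)·(-1)·(3) = 13, but T[0,0,0] = 9. The claim is false.

No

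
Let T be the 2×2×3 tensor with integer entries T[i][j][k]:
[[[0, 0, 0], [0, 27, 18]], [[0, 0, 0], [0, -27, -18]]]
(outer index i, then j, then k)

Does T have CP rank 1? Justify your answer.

If T = a (x) b (x) c then every fibre of T is a multiple of the corresponding factor, so read the factors off the fibres through the nonzero entry T[0,1,1] = 27.
The mode-1 fibre T[:,1,1] = [27, -27] gives a = (1, -1) (primitive direction); the mode-2 fibre T[0,:,1] = [0, 27] gives b = (0, 1); then c[k] = T[0,1,k] / (a[0]·b[1]) = [0, 27, 18] / 1 = (0, 27, 18).
Expanding (1, -1) (x) (0, 1) (x) (0, 27, 18) reproduces all 12 entries of T, so T = (1, -1) (x) (0, 1) (x) (0, 27, 18) and rank(T) ≤ 1.
Equivalently every frontal slice T[:,:,k] is c[k] times the rank-1 matrix (1, -1) (x) (0, 1). So T has rank 1 (it is nonzero).

Yes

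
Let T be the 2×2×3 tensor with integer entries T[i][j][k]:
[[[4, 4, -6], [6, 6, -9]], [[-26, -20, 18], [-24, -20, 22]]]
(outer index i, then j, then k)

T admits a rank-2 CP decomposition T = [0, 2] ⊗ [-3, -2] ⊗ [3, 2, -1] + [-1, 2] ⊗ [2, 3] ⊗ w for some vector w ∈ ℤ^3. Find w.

Subtract the known terms from T to get the rank-1 residual R = [-1, 2] ⊗ [2, 3] ⊗ w, so R[i,j,k] = a[i]·b[j]·w[k]. Pick indices with nonzero a[0]·b[0] = (-1)·(2) = -2. Only the fibre through (0,0,·) is needed: R[0,0,:] = T[0,0,:] − Σₗ aₗ[0]bₗ[0]cₗ = [4, 4, -6] − (0)·(-3)·[3, 2, -1] = [4, 4, -6]. Then w[k] = R[0,0,k] / -2 for each k, giving w = [4, 4, -6] / -2 = [-2, -2, 3].

w = [-2, -2, 3]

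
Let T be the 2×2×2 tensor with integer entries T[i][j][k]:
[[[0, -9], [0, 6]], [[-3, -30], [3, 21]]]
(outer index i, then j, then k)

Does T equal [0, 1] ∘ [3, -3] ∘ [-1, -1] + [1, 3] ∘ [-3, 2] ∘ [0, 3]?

Yes

Reconstruct entrywise from the claimed factors. For example, T[1,0,1] = -30 and Σₗ aₗ[1]bₗ[0]cₗ[1] = (1)·(3)·(-1) + (3)·(-3)·(3) = -30; checking all 8 entries, every one matches. The claim holds.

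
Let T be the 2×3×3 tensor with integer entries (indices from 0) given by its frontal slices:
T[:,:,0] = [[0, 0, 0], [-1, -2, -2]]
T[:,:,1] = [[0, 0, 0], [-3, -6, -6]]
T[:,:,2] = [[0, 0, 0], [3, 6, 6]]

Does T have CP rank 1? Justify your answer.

Yes

The mode-1 fibre T[:,0,0] = [0, -1] gives a = [0, 1] (primitive direction); the mode-2 fibre T[1,:,0] = [-1, -2, -2] gives b = [1, 2, 2]; then c[k] = T[1,0,k] / (a[1]·b[0]) = [-1, -3, 3] / 1 = [-1, -3, 3].
Expanding [0, 1] ⊗ [1, 2, 2] ⊗ [-1, -3, 3] reproduces all 18 entries of T, so T = [0, 1] ⊗ [1, 2, 2] ⊗ [-1, -3, 3] and rank(T) ≤ 1.
Equivalently every frontal slice T[:,:,k] is c[k] times the rank-1 matrix [0, 1] ⊗ [1, 2, 2]. So T has rank 1 (it is nonzero).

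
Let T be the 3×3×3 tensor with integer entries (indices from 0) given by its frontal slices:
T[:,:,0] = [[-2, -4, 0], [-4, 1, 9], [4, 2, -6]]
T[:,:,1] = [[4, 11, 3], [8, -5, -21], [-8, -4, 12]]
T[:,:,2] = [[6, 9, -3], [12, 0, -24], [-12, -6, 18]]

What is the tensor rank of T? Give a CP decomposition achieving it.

Lower bound: the mode-1 unfolding of T (rows indexed by i, columns by (j,k) = (0,0), (0,1), (0,2), (1,0), (1,1), (1,2), (2,0), (2,1), (2,2)) is [[-2, 4, 6, -4, 11, 9, 0, 3, -3], [-4, 8, 12, 1, -5, 0, 9, -21, -24], [4, -8, -12, 2, -4, -6, -6, 12, 18]].
There the 2×2 minor on rows i ∈ {0, 1}, columns (j,k) ∈ {(0,0), (1,0)} is det [[-2, -4], [-4, 1]] = -18 ≠ 0, so this unfolding has rank ≥ 2; CP rank is at least every unfolding rank, so rank(T) ≥ 2. (Flattening ranks never certify an upper bound on CP rank; for that we must actually write T with 2 rank-1 terms.)
Upper bound — finding two terms. Write S_k = T[:,:,k] for the frontal slices: S₀ = [[-2, -4, 0], [-4, 1, 9], [4, 2, -6]], S₁ = [[4, 11, 3], [8, -5, -21], [-8, -4, 12]], S₂ = [[6, 9, -3], [12, 0, -24], [-12, -6, 18]].
If T = a₁ ⊗ b₁ ⊗ c₁ + a₂ ⊗ b₂ ⊗ c₂ then each S_k = c₁[k]·a₁b₁ᵀ + c₂[k]·a₂b₂ᵀ. S₀ and S₁ are linearly independent, so a₁b₁ᵀ and a₂b₂ᵀ must span the same plane of matrices: they are the rank-1 matrices of the form x·S₀ + y·S₁.
The 2×2 minor of x·S₀ + y·S₁ on rows {0,1}, columns {0,1} is −18·x² + 90·xy − 108·y² = (-18)·(x − 3·y)(x − 2·y), vanishing at (x:y) = (3:1) and (2:1).
M₁ = 3·S₀ + S₁ = [[-2, -1, 3], [-4, -2, 6], [4, 2, -6]] = −[1, 2, -2][2, 1, -3]ᵀ and M₂ = 2·S₀ + S₁ = [[0, 3, 3], [0, -3, -3], [0, 0, 0]] = 3·[1, -1, 0][0, 1, 1]ᵀ, so take a₁ = [1, 2, -2], b₁ = [2, 1, -3], a₂ = [1, -1, 0], b₂ = [0, 1, 1].
Each slice is an integer combination of E₁ = a₁b₁ᵀ and E₂ = a₂b₂ᵀ: S₀ = −E₁ − 3·E₂, S₁ = 2·E₁ + 9·E₂, S₂ = 3·E₁ + 6·E₂; reading off coefficients, c₁ = [-1, 2, 3] and c₂ = [-3, 9, 6].
Hence T = [1, 2, -2] ⊗ [2, 1, -3] ⊗ [-1, 2, 3] + [1, -1, 0] ⊗ [0, 1, 1] ⊗ [-3, 9, 6], so rank(T) ≤ 2.
These bounds meet, so rank(T) = 2.

rank(T) = 2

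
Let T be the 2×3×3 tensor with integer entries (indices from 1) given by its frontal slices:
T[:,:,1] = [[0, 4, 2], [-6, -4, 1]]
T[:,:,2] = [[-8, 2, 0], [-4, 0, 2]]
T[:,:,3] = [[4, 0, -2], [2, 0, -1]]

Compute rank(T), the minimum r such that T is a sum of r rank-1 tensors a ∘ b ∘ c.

3

Lower bound: the mode-3 unfolding of T (rows indexed by k, columns by (i,j) = (1,1), (1,2), (1,3), (2,1), (2,2), (2,3)) is [[0, 4, 2, -6, -4, 1], [-8, 2, 0, -4, 0, 2], [4, 0, -2, 2, 0, -1]].
There the 3×3 minor on rows k ∈ {1, 2, 3}, columns (i,j) ∈ {(1,1), (1,2), (1,3)} is det [[0, 4, 2], [-8, 2, 0], [4, 0, -2]] = -80 ≠ 0, so this unfolding has rank ≥ 3; CP rank is at least every unfolding rank, so rank(T) ≥ 3. (This is only a lower bound: in general the CP rank may exceed every unfolding rank, so we still need to exhibit 3 rank-1 terms summing to T.)
Upper bound: T is a sum of 3 rank-1 terms, T = [1, -1] ∘ [1, 1, 0] ∘ [4, 0, 0] + [1, 0] ∘ [0, 1, -2] ∘ [0, 2, 0] + [2, 1] ∘ [2, 0, -1] ∘ [-1, -2, 1] (written with every a and b primitive with positive leading entry and the scale carried by c; CP decompositions are not unique, and this one is verified by expanding entrywise), so rank(T) ≤ 3.
These bounds meet, so rank(T) = 3.
Check entry T[1,2,2] = 2: (1)·(1)·(0) + (1)·(1)·(2) + (2)·(0)·(-2) = 2.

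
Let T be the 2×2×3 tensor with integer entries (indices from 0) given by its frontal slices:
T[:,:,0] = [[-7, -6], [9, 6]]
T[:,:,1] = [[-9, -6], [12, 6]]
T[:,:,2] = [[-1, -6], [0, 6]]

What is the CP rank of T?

2

Lower bound: the mode-3 unfolding of T (rows indexed by k, columns by (i,j) = (0,0), (0,1), (1,0), (1,1)) is [[-7, -6, 9, 6], [-9, -6, 12, 6], [-1, -6, 0, 6]].
There the 2×2 minor on rows k ∈ {0, 1}, columns (i,j) ∈ {(0,0), (0,1)} is det [[-7, -6], [-9, -6]] = -12 ≠ 0, so this unfolding has rank ≥ 2; CP rank is at least every unfolding rank, so rank(T) ≥ 2. (Flattening ranks never certify an upper bound on CP rank; for that we must actually write T with 2 rank-1 terms.)
Upper bound — finding two terms. Write S_k = T[:,:,k] for the frontal slices: S₀ = [[-7, -6], [9, 6]], S₁ = [[-9, -6], [12, 6]], S₂ = [[-1, -6], [0, 6]].
If T = a₁ ⊗ b₁ ⊗ c₁ + a₂ ⊗ b₂ ⊗ c₂ then each S_k = c₁[k]·a₁b₁ᵀ + c₂[k]·a₂b₂ᵀ. S₀ and S₁ are linearly independent, so a₁b₁ᵀ and a₂b₂ᵀ must span the same plane of matrices: they are the rank-1 matrices of the form x·S₀ + y·S₁.
det(x·S₀ + y·S₁) is 12·x² + 30·xy + 18·y² = 6·(2·x + 3·y)(x + y), vanishing at (x:y) = (3:-2) and (1:-1).
M₁ = 3·S₀ − 2·S₁ = [[-3, -6], [3, 6]] = (-3)·[1, -1][1, 2]ᵀ and M₂ = S₀ − S₁ = [[2, 0], [-3, 0]] = [2, -3][1, 0]ᵀ, so take a₁ = [1, -1], b₁ = [1, 2], a₂ = [2, -3], b₂ = [1, 0].
Each slice is an integer combination of E₁ = a₁b₁ᵀ and E₂ = a₂b₂ᵀ: S₀ = −3·E₁ − 2·E₂, S₁ = −3·E₁ − 3·E₂, S₂ = −3·E₁ + E₂; reading off coefficients, c₁ = [-3, -3, -3] and c₂ = [-2, -3, 1].
Hence T = [1, -1] ⊗ [1, 2] ⊗ [-3, -3, -3] + [2, -3] ⊗ [1, 0] ⊗ [-2, -3, 1], so rank(T) ≤ 2.
These bounds meet, so rank(T) = 2.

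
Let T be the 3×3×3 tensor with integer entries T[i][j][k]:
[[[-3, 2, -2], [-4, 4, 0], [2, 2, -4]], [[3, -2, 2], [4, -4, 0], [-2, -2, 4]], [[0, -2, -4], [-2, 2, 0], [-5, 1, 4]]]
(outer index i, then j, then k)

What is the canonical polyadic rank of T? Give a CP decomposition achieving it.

Lower bound: in the mode-2 unfolding of T (rows indexed by j, columns by (i,k)) the 3×3 minor on rows j ∈ {0, 1, 2}, columns (i,k) ∈ {(0,0), (0,1), (0,2)} is det [[-3, 2, -2], [-4, 4, 0], [2, 2, -4]] = 48 ≠ 0, so that unfolding has rank ≥ 3 and hence rank(T) ≥ 3 (CP rank is at least every unfolding rank, though it can be larger).
Upper bound: T is a sum of 3 rank-1 terms, T = (1, -1, -1) ⊗ (0, 0, 1) ⊗ (4, 0, -4) + (1, -1, 2) ⊗ (1, 0, 0) ⊗ (1, -2, -2) + (2, -2, 1) ⊗ (2, 2, 1) ⊗ (-1, 1, 0) (one valid choice — decompositions are not unique — normalised so each a, b is primitive with positive first nonzero entry; check it by expanding all entries), so rank(T) ≤ 3.
These bounds meet, so rank(T) = 3.

rank(T) = 3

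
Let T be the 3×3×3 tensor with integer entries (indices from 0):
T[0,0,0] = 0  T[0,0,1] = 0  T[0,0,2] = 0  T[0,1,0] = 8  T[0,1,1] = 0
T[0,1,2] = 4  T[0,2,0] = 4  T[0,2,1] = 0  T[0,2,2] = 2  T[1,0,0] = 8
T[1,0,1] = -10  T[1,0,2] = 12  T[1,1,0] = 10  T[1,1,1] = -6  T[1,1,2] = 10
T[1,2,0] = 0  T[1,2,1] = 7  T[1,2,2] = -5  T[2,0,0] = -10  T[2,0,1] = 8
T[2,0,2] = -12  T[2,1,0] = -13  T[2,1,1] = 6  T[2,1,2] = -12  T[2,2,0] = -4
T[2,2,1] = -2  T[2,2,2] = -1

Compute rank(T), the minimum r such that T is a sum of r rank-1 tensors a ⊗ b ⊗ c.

Lower bound: the mode-2 unfolding of T (rows indexed by j, columns by (i,k) = (0,0), (0,1), (0,2), (1,0), (1,1), (1,2), (2,0), (2,1), (2,2)) is [[0, 0, 0, 8, -10, 12, -10, 8, -12], [8, 0, 4, 10, -6, 10, -13, 6, -12], [4, 0, 2, 0, 7, -5, -4, -2, -1]].
There the 3×3 minor on rows j ∈ {0, 1, 2}, columns (i,k) ∈ {(0,0), (1,0), (1,1)} is det [[0, 8, -10], [8, 10, -6], [4, 0, 7]] = -240 ≠ 0, so this unfolding has rank ≥ 3; CP rank is at least every unfolding rank, so rank(T) ≥ 3. (Flattening ranks never certify an upper bound on CP rank; for that we must actually write T with 3 rank-1 terms.)
Upper bound: T is a sum of 3 rank-1 terms, T = (0, 1, -2) ⊗ (2, 2, 1) ⊗ (2, -1, 2) + (0, 2, -1) ⊗ (2, 1, -2) ⊗ (1, -2, 2) + (2, 1, -1) ⊗ (0, 2, 1) ⊗ (2, 0, 1) (written with every a and b primitive with positive leading entry and the scale carried by c; CP decompositions are not unique, and this one is verified by expanding entrywise), so rank(T) ≤ 3.
These bounds meet, so rank(T) = 3.

3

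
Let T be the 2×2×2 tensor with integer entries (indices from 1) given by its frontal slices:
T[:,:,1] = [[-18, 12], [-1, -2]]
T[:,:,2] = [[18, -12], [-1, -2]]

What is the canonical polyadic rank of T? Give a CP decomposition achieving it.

Lower bound: the mode-1 unfolding of T (rows indexed by i, columns by (j,k) = (1,1), (1,2), (2,1), (2,2)) is [[-18, 18, 12, -12], [-1, -1, -2, -2]].
There the 2×2 minor on rows i ∈ {1, 2}, columns (j,k) ∈ {(1,1), (1,2)} is det [[-18, 18], [-1, -1]] = 36 ≠ 0, so this unfolding has rank ≥ 2; CP rank is at least every unfolding rank, so rank(T) ≥ 2. (Flattening ranks never certify an upper bound on CP rank; for that we must actually write T with 2 rank-1 terms.)
Upper bound — finding two terms. Write S_k = T[:,:,k] for the frontal slices: S₁ = [[-18, 12], [-1, -2]], S₂ = [[18, -12], [-1, -2]].
If T = a₁ ⊗ b₁ ⊗ c₁ + a₂ ⊗ b₂ ⊗ c₂ then each S_k = c₁[k]·a₁b₁ᵀ + c₂[k]·a₂b₂ᵀ. S₁ and S₂ are linearly independent, so a₁b₁ᵀ and a₂b₂ᵀ must span the same plane of matrices: they are the rank-1 matrices of the form x·S₁ + y·S₂.
det(x·S₁ + y·S₂) is 48·x² − 48·y² = 48·(x − y)(x + y), vanishing at (x:y) = (1:1) and (1:-1).
M₁ = S₁ + S₂ = [[0, 0], [-2, -4]] = (-2)·[0, 1][1, 2]ᵀ and M₂ = S₁ − S₂ = [[-36, 24], [0, 0]] = (-12)·[1, 0][3, -2]ᵀ, so take a₁ = [0, 1], b₁ = [1, 2], a₂ = [1, 0], b₂ = [3, -2].
Each slice is an integer combination of E₁ = a₁b₁ᵀ and E₂ = a₂b₂ᵀ: S₁ = −E₁ − 6·E₂, S₂ = −E₁ + 6·E₂; reading off coefficients, c₁ = [-1, -1] and c₂ = [-6, 6].
Hence T = [0, 1] ⊗ [1, 2] ⊗ [-1, -1] + [1, 0] ⊗ [3, -2] ⊗ [-6, 6], so rank(T) ≤ 2.
These bounds meet, so rank(T) = 2.

rank(T) = 2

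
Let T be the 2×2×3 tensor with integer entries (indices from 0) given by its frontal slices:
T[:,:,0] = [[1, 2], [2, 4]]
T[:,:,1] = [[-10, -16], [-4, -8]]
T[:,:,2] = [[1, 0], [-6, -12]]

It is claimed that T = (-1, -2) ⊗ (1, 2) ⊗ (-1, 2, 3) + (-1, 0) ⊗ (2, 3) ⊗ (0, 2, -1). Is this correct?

No

Reconstruct entry (0,0,1) from the claimed factors: Σₗ aₗ[0]bₗ[0]cₗ[1] = (-1)·(1)·(2) + (-1)·(2)·(2) = -6, but T[0,0,1] = -10. The claim is false.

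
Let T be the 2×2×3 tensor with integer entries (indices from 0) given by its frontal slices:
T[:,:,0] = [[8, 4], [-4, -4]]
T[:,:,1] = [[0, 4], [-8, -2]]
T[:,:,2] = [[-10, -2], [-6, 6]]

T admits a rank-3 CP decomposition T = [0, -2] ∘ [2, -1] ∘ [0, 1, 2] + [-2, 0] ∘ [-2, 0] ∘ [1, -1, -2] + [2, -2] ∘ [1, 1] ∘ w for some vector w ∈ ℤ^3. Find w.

Subtract the known terms from T to get the rank-1 residual R = [2, -2] ∘ [1, 1] ∘ w, so R[i,j,k] = a[i]·b[j]·w[k]. Pick indices with nonzero a[0]·b[0] = (2)·(1) = 2. Only the fibre through (0,0,·) is needed: R[0,0,:] = T[0,0,:] − Σₗ aₗ[0]bₗ[0]cₗ = [8, 0, -10] − (0)·(2)·[0, 1, 2] − (-2)·(-2)·[1, -1, -2] = [4, 4, -2]. Then w[k] = R[0,0,k] / 2 for each k, giving w = [4, 4, -2] / 2 = [2, 2, -1].

w = [2, 2, -1]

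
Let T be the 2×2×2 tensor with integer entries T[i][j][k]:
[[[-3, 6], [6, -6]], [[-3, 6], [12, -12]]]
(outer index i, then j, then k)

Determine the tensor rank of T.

2

Lower bound: in the mode-2 unfolding of T (rows indexed by j, columns by (i,k)) the 2×2 minor on rows j ∈ {0, 1}, columns (i,k) ∈ {(0,0), (0,1)} is det [[-3, 6], [6, -6]] = -18 ≠ 0, so that unfolding has rank ≥ 2 and hence rank(T) ≥ 2 (CP rank is at least every unfolding rank, though it can be larger).
Upper bound: with S_k = T[:,:,k], the two rank-1 terms a₁b₁ᵀ, a₂b₂ᵀ are the rank-1 members of the pencil x·S₀ + y·S₁.
det(x·S₀ + y·S₁) is −18·x² + 54·xy − 36·y² = (-18)·(x − 2·y)(x − y), vanishing at (x:y) = (2:1) and (1:1).
M₁ = 2·S₀ + S₁ = [[0, 6], [0, 12]] = 6·[1, 2][0, 1]ᵀ and M₂ = S₀ + S₁ = [[3, 0], [3, 0]] = 3·[1, 1][1, 0]ᵀ, so take a₁ = [1, 2], b₁ = [0, 1], a₂ = [1, 1], b₂ = [1, 0].
Each slice is an integer combination of E₁ = a₁b₁ᵀ and E₂ = a₂b₂ᵀ: S₀ = 6·E₁ − 3·E₂, S₁ = −6·E₁ + 6·E₂; reading off coefficients, c₁ = [6, -6] and c₂ = [-3, 6].
Hence T = [1, 2] ⊗ [0, 1] ⊗ [6, -6] + [1, 1] ⊗ [1, 0] ⊗ [-3, 6], so rank(T) ≤ 2.
These bounds meet, so rank(T) = 2.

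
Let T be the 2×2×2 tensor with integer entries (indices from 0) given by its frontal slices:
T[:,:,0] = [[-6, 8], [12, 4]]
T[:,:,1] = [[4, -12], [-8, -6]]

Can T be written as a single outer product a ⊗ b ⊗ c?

The mode-1 unfolding of T (rows indexed by i, columns by (j,k) = (0,0), (0,1), (1,0), (1,1)) is [[-6, 4, 8, -12], [12, -8, 4, -6]].
There the 2×2 minor on rows i ∈ {0, 1}, columns (j,k) ∈ {(0,0), (1,0)} is det [[-6, 8], [12, 4]] = -120 ≠ 0, so this unfolding has rank ≥ 2; CP rank is at least every unfolding rank, so rank(T) ≥ 2.
In particular rank(T) ≥ 2 > 1, so T is not rank-1.

No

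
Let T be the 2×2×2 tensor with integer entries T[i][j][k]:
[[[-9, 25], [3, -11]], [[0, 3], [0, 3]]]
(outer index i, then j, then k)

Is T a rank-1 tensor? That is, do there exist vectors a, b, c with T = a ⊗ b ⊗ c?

The mode-3 unfolding of T (rows indexed by k, columns by (i,j) = (0,0), (0,1), (1,0), (1,1)) is [[-9, 3, 0, 0], [25, -11, 3, 3]].
There the 2×2 minor on rows k ∈ {0, 1}, columns (i,j) ∈ {(0,0), (0,1)} is det [[-9, 3], [25, -11]] = 24 ≠ 0, so this unfolding has rank ≥ 2; CP rank is at least every unfolding rank, so rank(T) ≥ 2.
In particular rank(T) ≥ 2 > 1, so T is not rank-1.

No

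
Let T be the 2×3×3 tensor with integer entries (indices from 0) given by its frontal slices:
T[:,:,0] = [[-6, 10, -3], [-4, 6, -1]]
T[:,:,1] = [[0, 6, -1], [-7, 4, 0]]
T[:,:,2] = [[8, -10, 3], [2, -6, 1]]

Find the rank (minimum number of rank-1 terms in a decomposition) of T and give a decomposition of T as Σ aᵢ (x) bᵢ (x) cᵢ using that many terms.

Lower bound: the mode-3 unfolding of T (rows indexed by k, columns by (i,j) = (0,0), (0,1), (0,2), (1,0), (1,1), (1,2)) is [[-6, 10, -3, -4, 6, -1], [0, 6, -1, -7, 4, 0], [8, -10, 3, 2, -6, 1]].
There the 3×3 minor on rows k ∈ {0, 1, 2}, columns (i,j) ∈ {(0,0), (0,1), (0,2)} is det [[-6, 10, -3], [0, 6, -1], [8, -10, 3]] = 16 ≠ 0, so this unfolding has rank ≥ 3; CP rank is at least every unfolding rank, so rank(T) ≥ 3. (Unfolding ranks only ever bound the CP rank from below — rank(T) can be strictly larger than all of them — so the matching upper bound has to come from an explicit 3-term decomposition.)
Upper bound: T is a sum of 3 rank-1 terms, T = (1, -1) (x) (1, 0, 0) (x) (0, 4, 2) + (1, 1) (x) (2, -2, -1) (x) (-1, -1, 1) + (2, 1) (x) (1, -2, 1) (x) (-2, -1, 2) (written with every a and b primitive with positive leading entry and the scale carried by c; CP decompositions are not unique, and this one is verified by expanding entrywise), so rank(T) ≤ 3.
These bounds meet, so rank(T) = 3.

rank(T) = 3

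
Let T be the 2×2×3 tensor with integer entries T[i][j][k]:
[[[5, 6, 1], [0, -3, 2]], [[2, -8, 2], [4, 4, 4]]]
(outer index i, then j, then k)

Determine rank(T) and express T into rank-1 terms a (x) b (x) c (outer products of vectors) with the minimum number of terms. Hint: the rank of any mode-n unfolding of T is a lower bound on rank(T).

rank(T) = 3

Lower bound: the mode-3 unfolding of T (rows indexed by k, columns by (i,j) = (0,0), (0,1), (1,0), (1,1)) is [[5, 0, 2, 4], [6, -3, -8, 4], [1, 2, 2, 4]].
There the 3×3 minor on rows k ∈ {0, 1, 2}, columns (i,j) ∈ {(0,0), (0,1), (1,0)} is det [[5, 0, 2], [6, -3, -8], [1, 2, 2]] = 80 ≠ 0, so this unfolding has rank ≥ 3; CP rank is at least every unfolding rank, so rank(T) ≥ 3. (This is only a lower bound: in general the CP rank may exceed every unfolding rank, so we still need to exhibit 3 rank-1 terms summing to T.)
Upper bound: T is a sum of 3 rank-1 terms, T = [1, -1] (x) [2, -1] (x) [0, 4, 0] + [1, 0] (x) [2, -1] (x) [2, -1, 0] + [1, 2] (x) [1, 2] (x) [1, 0, 1] (written with every a and b primitive with positive leading entry and the scale carried by c; CP decompositions are not unique, and this one is verified by expanding entrywise), so rank(T) ≤ 3.
These bounds meet, so rank(T) = 3.
Check entry T[1,1,1] = 4: (-1)·(-1)·(4) + (0)·(-1)·(-1) + (2)·(2)·(0) = 4.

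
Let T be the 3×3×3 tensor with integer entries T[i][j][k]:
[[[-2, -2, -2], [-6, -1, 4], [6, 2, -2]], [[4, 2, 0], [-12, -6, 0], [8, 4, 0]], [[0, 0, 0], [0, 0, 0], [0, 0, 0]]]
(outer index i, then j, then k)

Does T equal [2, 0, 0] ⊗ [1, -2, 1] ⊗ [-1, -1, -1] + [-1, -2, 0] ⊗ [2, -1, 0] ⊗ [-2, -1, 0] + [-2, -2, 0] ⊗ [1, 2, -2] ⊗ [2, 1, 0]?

Yes

Reconstruct entrywise from the claimed factors. For example, T[0,0,0] = -2 and Σₗ aₗ[0]bₗ[0]cₗ[0] = (2)·(1)·(-1) + (-1)·(2)·(-2) + (-2)·(1)·(2) = -2; checking all 27 entries, every one matches. The claim holds.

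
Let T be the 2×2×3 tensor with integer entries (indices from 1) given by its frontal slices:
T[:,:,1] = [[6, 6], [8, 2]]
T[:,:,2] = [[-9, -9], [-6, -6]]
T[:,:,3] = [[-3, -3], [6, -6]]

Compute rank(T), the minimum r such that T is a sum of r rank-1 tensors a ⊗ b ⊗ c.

Lower bound: the mode-2 unfolding of T (rows indexed by j, columns by (i,k) = (1,1), (1,2), (1,3), (2,1), (2,2), (2,3)) is [[6, -9, -3, 8, -6, 6], [6, -9, -3, 2, -6, -6]].
There the 2×2 minor on rows j ∈ {1, 2}, columns (i,k) ∈ {(1,1), (2,1)} is det [[6, 8], [6, 2]] = -36 ≠ 0, so this unfolding has rank ≥ 2; CP rank is at least every unfolding rank, so rank(T) ≥ 2. (Unfolding ranks only ever bound the CP rank from below — rank(T) can be strictly larger than all of them — so the matching upper bound has to come from an explicit 2-term decomposition.)
Upper bound — finding two terms. Write S_k = T[:,:,k] for the frontal slices: S₁ = [[6, 6], [8, 2]], S₂ = [[-9, -9], [-6, -6]], S₃ = [[-3, -3], [6, -6]].
If T = a₁ ⊗ b₁ ⊗ c₁ + a₂ ⊗ b₂ ⊗ c₂ then each S_k = c₁[k]·a₁b₁ᵀ + c₂[k]·a₂b₂ᵀ. S₁ and S₂ are linearly independent, so a₁b₁ᵀ and a₂b₂ᵀ must span the same plane of matrices: they are the rank-1 matrices of the form x·S₁ + y·S₂.
det(x·S₁ + y·S₂) is −36·x² + 54·xy = (-18)·(2·x − 3·y)(x), vanishing at (x:y) = (3:2) and (0:1).
M₁ = 3·S₁ + 2·S₂ = [[0, 0], [12, -6]] = 6·[0, 1][2, -1]ᵀ and M₂ = S₂ = [[-9, -9], [-6, -6]] = (-3)·[3, 2][1, 1]ᵀ, so take a₁ = [0, 1], b₁ = [2, -1], a₂ = [3, 2], b₂ = [1, 1].
Each slice is an integer combination of E₁ = a₁b₁ᵀ and E₂ = a₂b₂ᵀ: S₁ = 2·E₁ + 2·E₂, S₂ = −3·E₂, S₃ = 4·E₁ − E₂; reading off coefficients, c₁ = [2, 0, 4] and c₂ = [2, -3, -1].
Hence T = [0, 1] ⊗ [2, -1] ⊗ [2, 0, 4] + [3, 2] ⊗ [1, 1] ⊗ [2, -3, -1], so rank(T) ≤ 2.
These bounds meet, so rank(T) = 2.

2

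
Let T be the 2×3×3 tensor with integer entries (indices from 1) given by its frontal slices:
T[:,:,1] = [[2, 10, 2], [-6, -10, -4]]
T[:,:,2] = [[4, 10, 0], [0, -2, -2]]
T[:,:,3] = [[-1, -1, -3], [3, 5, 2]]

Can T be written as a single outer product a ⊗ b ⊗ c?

No

The mode-2 unfolding of T (rows indexed by j, columns by (i,k) = (1,1), (1,2), (1,3), (2,1), (2,2), (2,3)) is [[2, 4, -1, -6, 0, 3], [10, 10, -1, -10, -2, 5], [2, 0, -3, -4, -2, 2]].
There the 3×3 minor on rows j ∈ {1, 2, 3}, columns (i,k) ∈ {(1,1), (1,2), (1,3)} is det [[2, 4, -1], [10, 10, -1], [2, 0, -3]] = 72 ≠ 0, so this unfolding has rank ≥ 3; CP rank is at least every unfolding rank, so rank(T) ≥ 3.
In particular rank(T) ≥ 3 > 1, so T is not rank-1.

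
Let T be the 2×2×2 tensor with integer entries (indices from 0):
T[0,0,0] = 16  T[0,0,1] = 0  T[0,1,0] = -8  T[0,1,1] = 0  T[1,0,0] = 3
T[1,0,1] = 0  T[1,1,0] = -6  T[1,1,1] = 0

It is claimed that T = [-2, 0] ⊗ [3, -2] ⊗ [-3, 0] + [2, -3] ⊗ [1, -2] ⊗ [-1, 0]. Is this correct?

Yes

Reconstruct entrywise from the claimed factors. For example, T[0,0,1] = 0 and Σₗ aₗ[0]bₗ[0]cₗ[1] = (-2)·(3)·(0) + (2)·(1)·(0) = 0; checking all 8 entries, every one matches. The claim holds.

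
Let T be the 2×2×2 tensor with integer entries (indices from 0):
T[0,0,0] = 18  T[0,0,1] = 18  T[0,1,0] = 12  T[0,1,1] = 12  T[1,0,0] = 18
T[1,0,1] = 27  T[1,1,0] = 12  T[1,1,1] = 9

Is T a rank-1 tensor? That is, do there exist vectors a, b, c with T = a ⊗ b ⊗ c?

No

The mode-3 unfolding of T (rows indexed by k, columns by (i,j) = (0,0), (0,1), (1,0), (1,1)) is [[18, 12, 18, 12], [18, 12, 27, 9]].
There the 2×2 minor on rows k ∈ {0, 1}, columns (i,j) ∈ {(0,0), (1,0)} is det [[18, 18], [18, 27]] = 162 ≠ 0, so this unfolding has rank ≥ 2; CP rank is at least every unfolding rank, so rank(T) ≥ 2.
In particular rank(T) ≥ 2 > 1, so T is not rank-1.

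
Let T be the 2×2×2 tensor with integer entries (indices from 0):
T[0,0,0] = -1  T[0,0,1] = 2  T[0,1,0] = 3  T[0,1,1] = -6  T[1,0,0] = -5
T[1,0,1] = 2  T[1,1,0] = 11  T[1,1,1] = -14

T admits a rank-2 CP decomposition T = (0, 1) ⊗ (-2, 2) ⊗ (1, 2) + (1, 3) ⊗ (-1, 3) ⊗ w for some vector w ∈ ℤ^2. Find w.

w = (1, -2)

Subtract the known terms from T to get the rank-1 residual R = (1, 3) ⊗ (-1, 3) ⊗ w, so R[i,j,k] = a[i]·b[j]·w[k]. Pick indices with nonzero a[0]·b[0] = (1)·(-1) = -1. Only the fibre through (0,0,·) is needed: R[0,0,:] = T[0,0,:] − Σₗ aₗ[0]bₗ[0]cₗ = [-1, 2] − (0)·(-2)·(1, 2) = [-1, 2]. Then w[k] = R[0,0,k] / -1 for each k, giving w = [-1, 2] / -1 = (1, -2).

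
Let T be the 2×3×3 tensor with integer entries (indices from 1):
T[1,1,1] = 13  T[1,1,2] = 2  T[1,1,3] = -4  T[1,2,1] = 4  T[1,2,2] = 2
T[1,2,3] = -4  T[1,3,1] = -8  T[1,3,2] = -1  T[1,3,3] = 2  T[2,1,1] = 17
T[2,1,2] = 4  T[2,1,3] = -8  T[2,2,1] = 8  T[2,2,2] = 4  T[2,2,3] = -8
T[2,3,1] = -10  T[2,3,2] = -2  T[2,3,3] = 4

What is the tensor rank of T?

2

Lower bound: the mode-2 unfolding of T (rows indexed by j, columns by (i,k) = (1,1), (1,2), (1,3), (2,1), (2,2), (2,3)) is [[13, 2, -4, 17, 4, -8], [4, 2, -4, 8, 4, -8], [-8, -1, 2, -10, -2, 4]].
There the 2×2 minor on rows j ∈ {1, 2}, columns (i,k) ∈ {(1,1), (1,2)} is det [[13, 2], [4, 2]] = 18 ≠ 0, so this unfolding has rank ≥ 2; CP rank is at least every unfolding rank, so rank(T) ≥ 2. (Flattening ranks never certify an upper bound on CP rank; for that we must actually write T with 2 rank-1 terms.)
Upper bound — finding two terms. Write S_k = T[:,:,k] for the frontal slices: S₁ = [[13, 4, -8], [17, 8, -10]], S₂ = [[2, 2, -1], [4, 4, -2]], S₃ = [[-4, -4, 2], [-8, -8, 4]].
If T = a₁ ⊗ b₁ ⊗ c₁ + a₂ ⊗ b₂ ⊗ c₂ then each S_k = c₁[k]·a₁b₁ᵀ + c₂[k]·a₂b₂ᵀ. S₁ and S₂ are linearly independent, so a₁b₁ᵀ and a₂b₂ᵀ must span the same plane of matrices: they are the rank-1 matrices of the form x·S₁ + y·S₂.
The 2×2 minor of x·S₁ + y·S₂ on rows {1,2}, columns {1,2} is 36·x² + 18·xy = 18·(2·x + y)(x), vanishing at (x:y) = (1:-2) and (0:1).
M₁ = S₁ − 2·S₂ = [[9, 0, -6], [9, 0, -6]] = 3·[1, 1][3, 0, -2]ᵀ and M₂ = S₂ = [[2, 2, -1], [4, 4, -2]] = [1, 2][2, 2, -1]ᵀ, so take a₁ = [1, 1], b₁ = [3, 0, -2], a₂ = [1, 2], b₂ = [2, 2, -1].
Each slice is an integer combination of E₁ = a₁b₁ᵀ and E₂ = a₂b₂ᵀ: S₁ = 3·E₁ + 2·E₂, S₂ = E₂, S₃ = −2·E₂; reading off coefficients, c₁ = [3, 0, 0] and c₂ = [2, 1, -2].
Hence T = [1, 1] ⊗ [3, 0, -2] ⊗ [3, 0, 0] + [1, 2] ⊗ [2, 2, -1] ⊗ [2, 1, -2], so rank(T) ≤ 2.
These bounds meet, so rank(T) = 2.
Check entry T[2,1,2] = 4: (1)·(3)·(0) + (2)·(2)·(1) = 4.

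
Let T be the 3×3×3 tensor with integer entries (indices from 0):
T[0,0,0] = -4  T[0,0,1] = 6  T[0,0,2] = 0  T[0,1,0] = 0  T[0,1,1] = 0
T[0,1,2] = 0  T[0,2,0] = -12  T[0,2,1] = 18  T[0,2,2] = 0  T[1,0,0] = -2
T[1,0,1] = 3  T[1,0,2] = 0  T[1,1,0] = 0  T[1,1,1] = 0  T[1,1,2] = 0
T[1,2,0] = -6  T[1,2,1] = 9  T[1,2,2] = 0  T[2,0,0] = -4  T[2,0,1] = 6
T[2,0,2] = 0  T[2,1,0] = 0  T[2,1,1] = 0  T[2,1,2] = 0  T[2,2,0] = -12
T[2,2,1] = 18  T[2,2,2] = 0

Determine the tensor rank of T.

1

Lower bound: T ≠ 0 (e.g. T[0,0,0] = -4), so rank(T) ≥ 1.
Upper bound: if T = a ⊗ b ⊗ c then every fibre of T is a multiple of the corresponding factor, so read the factors off the fibres through the nonzero entry T[0,0,0] = -4.
The mode-1 fibre T[:,0,0] = [-4, -2, -4] gives a = [2, 1, 2] (primitive direction); the mode-2 fibre T[0,:,0] = [-4, 0, -12] gives b = [1, 0, 3]; then c[k] = T[0,0,k] / (a[0]·b[0]) = [-4, 6, 0] / 2 = [-2, 3, 0].
Expanding [2, 1, 2] ⊗ [1, 0, 3] ⊗ [-2, 3, 0] reproduces all 27 entries of T, so T = [2, 1, 2] ⊗ [1, 0, 3] ⊗ [-2, 3, 0] and rank(T) ≤ 1.
These bounds meet, so rank(T) = 1.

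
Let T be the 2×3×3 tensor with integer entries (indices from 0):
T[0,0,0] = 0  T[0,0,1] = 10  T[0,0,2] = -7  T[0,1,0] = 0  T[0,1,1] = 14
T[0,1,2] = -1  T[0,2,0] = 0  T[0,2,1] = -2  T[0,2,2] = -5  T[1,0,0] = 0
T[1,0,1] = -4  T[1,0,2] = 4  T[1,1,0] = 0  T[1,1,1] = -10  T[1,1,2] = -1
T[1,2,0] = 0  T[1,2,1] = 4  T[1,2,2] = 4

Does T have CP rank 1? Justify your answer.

No

The mode-1 unfolding of T (rows indexed by i, columns by (j,k) = (0,0), (0,1), (0,2), (1,0), (1,1), (1,2), (2,0), (2,1), (2,2)) is [[0, 10, -7, 0, 14, -1, 0, -2, -5], [0, -4, 4, 0, -10, -1, 0, 4, 4]].
There the 2×2 minor on rows i ∈ {0, 1}, columns (j,k) ∈ {(0,1), (0,2)} is det [[10, -7], [-4, 4]] = 12 ≠ 0, so this unfolding has rank ≥ 2; CP rank is at least every unfolding rank, so rank(T) ≥ 2.
In particular rank(T) ≥ 2 > 1, so T is not rank-1.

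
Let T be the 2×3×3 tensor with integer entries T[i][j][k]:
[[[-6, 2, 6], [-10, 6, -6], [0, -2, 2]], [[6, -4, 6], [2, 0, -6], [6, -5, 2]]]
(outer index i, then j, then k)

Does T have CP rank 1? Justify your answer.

The mode-3 unfolding of T (rows indexed by k, columns by (i,j) = (0,0), (0,1), (0,2), (1,0), (1,1), (1,2)) is [[-6, -10, 0, 6, 2, 6], [2, 6, -2, -4, 0, -5], [6, -6, 2, 6, -6, 2]].
There the 3×3 minor on rows k ∈ {0, 1, 2}, columns (i,j) ∈ {(0,0), (0,1), (0,2)} is det [[-6, -10, 0], [2, 6, -2], [6, -6, 2]] = 160 ≠ 0, so this unfolding has rank ≥ 3; CP rank is at least every unfolding rank, so rank(T) ≥ 3.
In particular rank(T) ≥ 3 > 1, so T is not rank-1.

No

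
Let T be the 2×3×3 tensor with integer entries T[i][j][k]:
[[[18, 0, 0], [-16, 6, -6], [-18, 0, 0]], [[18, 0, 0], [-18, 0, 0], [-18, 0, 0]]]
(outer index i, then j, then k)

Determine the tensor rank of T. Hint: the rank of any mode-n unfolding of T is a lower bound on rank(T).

Lower bound: the mode-3 unfolding of T (rows indexed by k, columns by (i,j) = (0,0), (0,1), (0,2), (1,0), (1,1), (1,2)) is [[18, -16, -18, 18, -18, -18], [0, 6, 0, 0, 0, 0], [0, -6, 0, 0, 0, 0]].
There the 2×2 minor on rows k ∈ {0, 1}, columns (i,j) ∈ {(0,0), (0,1)} is det [[18, -16], [0, 6]] = 108 ≠ 0, so this unfolding has rank ≥ 2; CP rank is at least every unfolding rank, so rank(T) ≥ 2. (Unfolding ranks only ever bound the CP rank from below — rank(T) can be strictly larger than all of them — so the matching upper bound has to come from an explicit 2-term decomposition.)
Upper bound — finding two terms. Write S_k = T[:,:,k] for the frontal slices: S₀ = [[18, -16, -18], [18, -18, -18]], S₁ = [[0, 6, 0], [0, 0, 0]], S₂ = [[0, -6, 0], [0, 0, 0]].
If T = a₁ ⊗ b₁ ⊗ c₁ + a₂ ⊗ b₂ ⊗ c₂ then each S_k = c₁[k]·a₁b₁ᵀ + c₂[k]·a₂b₂ᵀ. S₀ and S₁ are linearly independent, so a₁b₁ᵀ and a₂b₂ᵀ must span the same plane of matrices: they are the rank-1 matrices of the form x·S₀ + y·S₁.
The 2×2 minor of x·S₀ + y·S₁ on rows {0,1}, columns {0,1} is −36·x² − 108·xy = (-36)·(x + 3·y)(x), vanishing at (x:y) = (3:-1) and (0:1).
M₁ = 3·S₀ − S₁ = [[54, -54, -54], [54, -54, -54]] = 54·(1, 1)(1, -1, -1)ᵀ and M₂ = S₁ = [[0, 6, 0], [0, 0, 0]] = 6·(1, 0)(0, 1, 0)ᵀ, so take a₁ = (1, 1), b₁ = (1, -1, -1), a₂ = (1, 0), b₂ = (0, 1, 0).
Each slice is an integer combination of E₁ = a₁b₁ᵀ and E₂ = a₂b₂ᵀ: S₀ = 18·E₁ + 2·E₂, S₁ = 6·E₂, S₂ = −6·E₂; reading off coefficients, c₁ = (18, 0, 0) and c₂ = (2, 6, -6).
Hence T = (1, 1) ⊗ (1, -1, -1) ⊗ (18, 0, 0) + (1, 0) ⊗ (0, 1, 0) ⊗ (2, 6, -6), so rank(T) ≤ 2.
These bounds meet, so rank(T) = 2.

2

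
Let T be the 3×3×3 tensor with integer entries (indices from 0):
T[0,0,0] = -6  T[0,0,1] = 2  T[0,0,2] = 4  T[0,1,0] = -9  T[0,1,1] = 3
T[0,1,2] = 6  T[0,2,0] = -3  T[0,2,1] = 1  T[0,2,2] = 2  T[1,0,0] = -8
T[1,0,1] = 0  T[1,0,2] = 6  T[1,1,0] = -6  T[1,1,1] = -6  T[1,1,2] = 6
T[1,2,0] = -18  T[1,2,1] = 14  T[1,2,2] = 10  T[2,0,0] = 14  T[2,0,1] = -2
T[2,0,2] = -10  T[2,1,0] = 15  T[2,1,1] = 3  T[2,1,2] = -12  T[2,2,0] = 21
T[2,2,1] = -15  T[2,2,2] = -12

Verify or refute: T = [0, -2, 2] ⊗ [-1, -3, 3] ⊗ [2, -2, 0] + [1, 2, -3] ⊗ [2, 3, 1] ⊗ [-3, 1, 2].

Reconstruct entry (1,0,2) from the claimed factors: Σₗ aₗ[1]bₗ[0]cₗ[2] = (-2)·(-1)·(0) + (2)·(2)·(2) = 8, but T[1,0,2] = 6. The claim is false.

No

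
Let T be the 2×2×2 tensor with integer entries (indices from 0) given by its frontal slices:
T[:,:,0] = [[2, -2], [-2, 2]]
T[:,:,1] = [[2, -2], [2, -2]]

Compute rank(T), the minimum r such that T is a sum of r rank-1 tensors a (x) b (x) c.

2

Lower bound: in the mode-3 unfolding of T (rows indexed by k, columns by (i,j)) the 2×2 minor on rows k ∈ {0, 1}, columns (i,j) ∈ {(0,0), (1,0)} is det [[2, -2], [2, 2]] = 8 ≠ 0, so that unfolding has rank ≥ 2 and hence rank(T) ≥ 2 (CP rank is at least every unfolding rank, though it can be larger).
Upper bound: T[:,j,:] = b[j]·M for every slice, with b = [1, -1] and M = [[2, 2], [-2, 2]] (rows i, columns k).
Splitting M by its rows (i = 0, 1), M = [1, 0][2, 2]ᵀ + [0, 1][-2, 2]ᵀ.
Hence T = [1, 0] (x) [1, -1] (x) [2, 2] + [0, 1] (x) [1, -1] (x) [-2, 2], so rank(T) ≤ 2.
These bounds meet, so rank(T) = 2.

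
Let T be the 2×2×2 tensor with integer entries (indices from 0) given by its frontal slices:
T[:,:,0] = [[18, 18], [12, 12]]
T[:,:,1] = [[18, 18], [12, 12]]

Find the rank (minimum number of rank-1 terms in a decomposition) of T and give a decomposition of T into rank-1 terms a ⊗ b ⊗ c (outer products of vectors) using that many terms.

rank(T) = 1

Lower bound: T ≠ 0 (e.g. T[0,0,0] = 18), so rank(T) ≥ 1.
Upper bound: if T = a ⊗ b ⊗ c then every fibre of T is a multiple of the corresponding factor, so read the factors off the fibres through the nonzero entry T[0,0,0] = 18.
The mode-1 fibre T[:,0,0] = [18, 12] gives a = (3, 2) (primitive direction); the mode-2 fibre T[0,:,0] = [18, 18] gives b = (1, 1); then c[k] = T[0,0,k] / (a[0]·b[0]) = [18, 18] / 3 = (6, 6).
Expanding (3, 2) ⊗ (1, 1) ⊗ (6, 6) reproduces all 8 entries of T, so T = (3, 2) ⊗ (1, 1) ⊗ (6, 6) and rank(T) ≤ 1.
These bounds meet, so rank(T) = 1.
Check entry T[1,1,1] = 12: (2)·(1)·(6) = 12.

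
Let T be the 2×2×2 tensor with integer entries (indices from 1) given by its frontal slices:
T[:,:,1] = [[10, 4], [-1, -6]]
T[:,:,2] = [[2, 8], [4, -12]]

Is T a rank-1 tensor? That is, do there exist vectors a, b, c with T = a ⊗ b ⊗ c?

The mode-3 unfolding of T (rows indexed by k, columns by (i,j) = (1,1), (1,2), (2,1), (2,2)) is [[10, 4, -1, -6], [2, 8, 4, -12]].
There the 2×2 minor on rows k ∈ {1, 2}, columns (i,j) ∈ {(1,1), (1,2)} is det [[10, 4], [2, 8]] = 72 ≠ 0, so this unfolding has rank ≥ 2; CP rank is at least every unfolding rank, so rank(T) ≥ 2.
In particular rank(T) ≥ 2 > 1, so T is not rank-1.

No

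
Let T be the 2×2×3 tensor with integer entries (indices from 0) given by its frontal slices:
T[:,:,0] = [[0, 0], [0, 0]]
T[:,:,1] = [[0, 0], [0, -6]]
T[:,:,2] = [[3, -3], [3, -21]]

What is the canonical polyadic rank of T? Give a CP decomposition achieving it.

Lower bound: the mode-3 unfolding of T (rows indexed by k, columns by (i,j) = (0,0), (0,1), (1,0), (1,1)) is [[0, 0, 0, 0], [0, 0, 0, -6], [3, -3, 3, -21]].
There the 2×2 minor on rows k ∈ {1, 2}, columns (i,j) ∈ {(0,0), (1,1)} is det [[0, -6], [3, -21]] = 18 ≠ 0, so this unfolding has rank ≥ 2; CP rank is at least every unfolding rank, so rank(T) ≥ 2. (Flattening ranks never certify an upper bound on CP rank; for that we must actually write T with 2 rank-1 terms.)
Upper bound — finding two terms. Write S_k = T[:,:,k] for the frontal slices: S₀ = [[0, 0], [0, 0]], S₁ = [[0, 0], [0, -6]], S₂ = [[3, -3], [3, -21]].
If T = a₁ ⊗ b₁ ⊗ c₁ + a₂ ⊗ b₂ ⊗ c₂ then each S_k = c₁[k]·a₁b₁ᵀ + c₂[k]·a₂b₂ᵀ. S₁ and S₂ are linearly independent, so a₁b₁ᵀ and a₂b₂ᵀ must span the same plane of matrices: they are the rank-1 matrices of the form x·S₁ + y·S₂.
det(x·S₁ + y·S₂) is −18·xy − 54·y² = (-18)·(x + 3·y)(y), vanishing at (x:y) = (3:-1) and (1:0).
M₁ = 3·S₁ − S₂ = [[-3, 3], [-3, 3]] = (-3)·[1, 1][1, -1]ᵀ and M₂ = S₁ = [[0, 0], [0, -6]] = (-6)·[0, 1][0, 1]ᵀ, so take a₁ = [1, 1], b₁ = [1, -1], a₂ = [0, 1], b₂ = [0, 1].
Each slice is an integer combination of E₁ = a₁b₁ᵀ and E₂ = a₂b₂ᵀ: S₀ = 0, S₁ = −6·E₂, S₂ = 3·E₁ − 18·E₂; reading off coefficients, c₁ = [0, 0, 3] and c₂ = [0, -6, -18].
Hence T = [1, 1] ⊗ [1, -1] ⊗ [0, 0, 3] + [0, 1] ⊗ [0, 1] ⊗ [0, -6, -18], so rank(T) ≤ 2.
These bounds meet, so rank(T) = 2.

rank(T) = 2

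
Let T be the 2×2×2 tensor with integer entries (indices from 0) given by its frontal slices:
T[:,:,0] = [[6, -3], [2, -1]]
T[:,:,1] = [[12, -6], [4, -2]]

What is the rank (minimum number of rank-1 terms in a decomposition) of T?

1

Lower bound: T ≠ 0 (e.g. T[0,0,0] = 6), so rank(T) ≥ 1.
Upper bound: if T = a ⊗ b ⊗ c then every fibre of T is a multiple of the corresponding factor, so read the factors off the fibres through the nonzero entry T[0,0,0] = 6.
The mode-1 fibre T[:,0,0] = [6, 2] gives a = [3, 1] (primitive direction); the mode-2 fibre T[0,:,0] = [6, -3] gives b = [2, -1]; then c[k] = T[0,0,k] / (a[0]·b[0]) = [6, 12] / 6 = [1, 2].
Expanding [3, 1] ⊗ [2, -1] ⊗ [1, 2] reproduces all 8 entries of T, so T = [3, 1] ⊗ [2, -1] ⊗ [1, 2] and rank(T) ≤ 1.
These bounds meet, so rank(T) = 1.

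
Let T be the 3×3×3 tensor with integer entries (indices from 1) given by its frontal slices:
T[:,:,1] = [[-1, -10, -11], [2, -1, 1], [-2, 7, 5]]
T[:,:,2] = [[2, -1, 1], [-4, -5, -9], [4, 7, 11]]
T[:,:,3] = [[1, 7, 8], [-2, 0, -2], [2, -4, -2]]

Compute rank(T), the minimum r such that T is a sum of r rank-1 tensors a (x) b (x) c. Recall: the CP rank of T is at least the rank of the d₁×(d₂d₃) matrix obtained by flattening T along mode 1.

2

Lower bound: in the mode-2 unfolding of T (rows indexed by j, columns by (i,k)) the 2×2 minor on rows j ∈ {1, 2}, columns (i,k) ∈ {(1,1), (1,2)} is det [[-1, 2], [-10, -1]] = 21 ≠ 0, so that unfolding has rank ≥ 2 and hence rank(T) ≥ 2 (CP rank is at least every unfolding rank, though it can be larger).
Upper bound: with S_k = T[:,:,k], the two rank-1 terms a₁b₁ᵀ, a₂b₂ᵀ are the rank-1 members of the pencil x·S₁ + y·S₂.
The 2×2 minor of x·S₁ + y·S₂ on rows {1,2}, columns {1,2} is 21·x² − 35·xy − 14·y² = 7·(x − 2·y)(3·x + y), vanishing at (x:y) = (2:1) and (1:-3).
M₁ = 2·S₁ + S₂ = [[0, -21, -21], [0, -7, -7], [0, 21, 21]] = (-7)·(3, 1, -3)(0, 1, 1)ᵀ and M₂ = S₁ − 3·S₂ = [[-7, -7, -14], [14, 14, 28], [-14, -14, -28]] = (-7)·(1, -2, 2)(1, 1, 2)ᵀ, so take a₁ = (3, 1, -3), b₁ = (0, 1, 1), a₂ = (1, -2, 2), b₂ = (1, 1, 2).
Each slice is an integer combination of E₁ = a₁b₁ᵀ and E₂ = a₂b₂ᵀ: S₁ = −3·E₁ − E₂, S₂ = −E₁ + 2·E₂, S₃ = 2·E₁ + E₂; reading off coefficients, c₁ = (-3, -1, 2) and c₂ = (-1, 2, 1).
Hence T = (3, 1, -3) (x) (0, 1, 1) (x) (-3, -1, 2) + (1, -2, 2) (x) (1, 1, 2) (x) (-1, 2, 1), so rank(T) ≤ 2.
These bounds meet, so rank(T) = 2.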